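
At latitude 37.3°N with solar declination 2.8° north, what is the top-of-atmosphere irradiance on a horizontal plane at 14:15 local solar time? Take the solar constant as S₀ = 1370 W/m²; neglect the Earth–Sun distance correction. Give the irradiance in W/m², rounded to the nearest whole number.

Hour angle H = 15° × (14.25 − 12) = 33.75°.
cos θ_z = sin φ sin δ + cos φ cos δ cos H = (0.6060)(0.0488) + (0.7955)(0.9988)(0.8315) = 0.6902.
Top-of-atmosphere irradiance = S₀ cos θ_z = 1370 × 0.6902 = 945.57 W/m².

946 W/m²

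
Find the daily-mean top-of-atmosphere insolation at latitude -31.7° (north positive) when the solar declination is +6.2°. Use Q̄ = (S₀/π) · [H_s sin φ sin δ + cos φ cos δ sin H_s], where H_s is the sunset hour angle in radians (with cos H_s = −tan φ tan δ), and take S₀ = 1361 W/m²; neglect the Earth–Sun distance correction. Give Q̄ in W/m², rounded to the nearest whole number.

329 W/m²

cos H_s = −tan(-31.7°) · tan(6.2°) = 0.0671, so H_s = arccos(0.0671) = 86.15°. In radians, H_s = 1.5036.
H_s sin φ sin δ = 1.5036 × -0.5255 × 0.1080 = -0.0853.
cos φ cos δ sin H_s = 0.8508 × 0.9942 × 0.9977 = 0.8439.
Q̄ = (1361/π) × (-0.0853 + 0.8439) = 433.22 × 0.7586 = 328.64 W/m².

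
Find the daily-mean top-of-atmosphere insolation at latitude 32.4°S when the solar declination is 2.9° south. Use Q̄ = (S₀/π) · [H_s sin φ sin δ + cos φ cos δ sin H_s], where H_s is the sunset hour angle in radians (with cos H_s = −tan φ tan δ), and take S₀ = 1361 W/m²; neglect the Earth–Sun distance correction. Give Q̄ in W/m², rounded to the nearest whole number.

The sunset hour angle satisfies cos H_s = −tan φ tan δ = -0.0321, giving H_s = 91.84°. In radians, H_s = 1.6029.
H_s sin φ sin δ = 1.6029 × -0.5358 × -0.0506 = 0.0435.
cos φ cos δ sin H_s = 0.8443 × 0.9987 × 0.9995 = 0.8428.
Q̄ = (1361/π) × (0.0435 + 0.8428) = 433.22 × 0.8863 = 383.96 W/m².

384 W/m²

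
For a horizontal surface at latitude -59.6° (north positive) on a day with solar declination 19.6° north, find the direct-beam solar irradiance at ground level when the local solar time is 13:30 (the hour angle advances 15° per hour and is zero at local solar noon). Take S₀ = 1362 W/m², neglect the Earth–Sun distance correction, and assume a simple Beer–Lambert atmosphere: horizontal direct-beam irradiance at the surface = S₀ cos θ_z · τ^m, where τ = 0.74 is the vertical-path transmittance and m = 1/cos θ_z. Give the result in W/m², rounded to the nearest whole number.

Hour angle H = 15° × (13.5 − 12) = 22.50°.
With φ = -59.6°, δ = 19.6°, H = 22.50°: sin φ sin δ = -0.2893, cos φ cos δ cos H = 0.4404, so cos θ_z = 0.1511.
Air mass m = 1/cos θ_z = 1/0.1511 = 6.618; τ^m = 0.74^6.618 = 0.1363.
Surface direct beam = 1362 × 0.1511 × 0.1363 = 28.05 W/m².

28 W/m²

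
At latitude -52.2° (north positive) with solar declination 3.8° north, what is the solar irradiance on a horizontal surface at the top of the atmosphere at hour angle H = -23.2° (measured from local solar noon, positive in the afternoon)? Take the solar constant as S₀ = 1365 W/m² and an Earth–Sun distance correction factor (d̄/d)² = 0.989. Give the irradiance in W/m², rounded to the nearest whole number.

cos θ_z = sin φ sin δ + cos φ cos δ cos H = (-0.7902)(0.0663) + (0.6129)(0.9978)(0.9191) = 0.5097.
Top-of-atmosphere irradiance = S₀ (d̄/d)² cos θ_z = 1365 × 0.989 × 0.5097 = 688.09 W/m².

688 W/m²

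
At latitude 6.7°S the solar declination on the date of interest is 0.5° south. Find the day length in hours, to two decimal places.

12.01 hours

The sunset hour angle satisfies cos H_s = −tan φ tan δ = -0.0010, giving H_s = 90.06°.
Day length = 2 H_s / 15° h⁻¹ = 180.12° / 15 = 12.008 h.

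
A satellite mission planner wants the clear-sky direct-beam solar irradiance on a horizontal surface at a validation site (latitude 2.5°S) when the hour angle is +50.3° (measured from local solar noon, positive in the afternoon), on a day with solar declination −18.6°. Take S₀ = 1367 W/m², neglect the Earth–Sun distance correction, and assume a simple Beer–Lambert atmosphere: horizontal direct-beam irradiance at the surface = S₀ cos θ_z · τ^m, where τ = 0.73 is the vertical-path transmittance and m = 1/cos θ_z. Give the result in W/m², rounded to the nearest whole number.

cos θ_z = sin(-2.5°) sin(-18.6°) + cos(-2.5°) cos(-18.6°) cos(50.30°) = 0.0139 + 0.6048 = 0.6187.
Air mass m = 1/cos θ_z = 1/0.6187 = 1.616; τ^m = 0.73^1.616 = 0.6014.
Surface direct beam = 1367 × 0.6187 × 0.6014 = 508.64 W/m².

509 W/m²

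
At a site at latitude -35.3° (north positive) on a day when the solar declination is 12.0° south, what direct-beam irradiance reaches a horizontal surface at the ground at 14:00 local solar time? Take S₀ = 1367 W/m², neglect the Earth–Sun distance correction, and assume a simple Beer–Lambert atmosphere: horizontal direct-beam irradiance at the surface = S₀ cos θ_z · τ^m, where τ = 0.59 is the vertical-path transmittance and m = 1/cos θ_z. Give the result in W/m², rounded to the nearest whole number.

Hour angle H = 15° × (14 − 12) = 30.00°.
With φ = -35.3°, δ = -12.0°, H = 30.00°: sin φ sin δ = 0.1201, cos φ cos δ cos H = 0.6914, so cos θ_z = 0.8115.
Air mass m = 1/cos θ_z = 1/0.8115 = 1.232; τ^m = 0.59^1.232 = 0.5220.
Surface direct beam = 1367 × 0.8115 × 0.5220 = 579.07 W/m².

579 W/m²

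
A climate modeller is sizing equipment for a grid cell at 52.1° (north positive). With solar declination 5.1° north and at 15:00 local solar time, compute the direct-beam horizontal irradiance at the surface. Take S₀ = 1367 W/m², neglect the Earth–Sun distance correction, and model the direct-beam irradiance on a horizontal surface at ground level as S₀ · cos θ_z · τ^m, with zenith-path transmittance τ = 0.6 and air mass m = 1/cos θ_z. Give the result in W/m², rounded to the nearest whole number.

Hour angle H = 15° × (15 − 12) = 45.00°.
cos θ_z = sin(52.1°) sin(5.1°) + cos(52.1°) cos(5.1°) cos(45.00°) = 0.0701 + 0.4326 = 0.5027.
Air mass m = 1/cos θ_z = 1/0.5027 = 1.989; τ^m = 0.6^1.989 = 0.3620.
Surface direct beam = 1367 × 0.5027 × 0.3620 = 248.76 W/m².

249 W/m²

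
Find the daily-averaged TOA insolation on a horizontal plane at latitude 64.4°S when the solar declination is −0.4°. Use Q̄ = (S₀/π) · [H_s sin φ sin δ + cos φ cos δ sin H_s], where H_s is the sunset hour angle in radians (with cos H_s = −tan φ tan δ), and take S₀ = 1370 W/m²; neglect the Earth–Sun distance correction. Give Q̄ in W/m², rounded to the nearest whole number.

193 W/m²

−tan φ tan δ = −(-2.0872)(-0.0070) = -0.0146; H_s = arccos(-0.0146) = 90.84°. In radians, H_s = 1.5855.
H_s sin φ sin δ = 1.5855 × -0.9018 × -0.0070 = 0.0100.
cos φ cos δ sin H_s = 0.4321 × 1.0000 × 0.9999 = 0.4321.
Q̄ = (1370/π) × (0.0100 + 0.4321) = 436.08 × 0.4421 = 192.79 W/m².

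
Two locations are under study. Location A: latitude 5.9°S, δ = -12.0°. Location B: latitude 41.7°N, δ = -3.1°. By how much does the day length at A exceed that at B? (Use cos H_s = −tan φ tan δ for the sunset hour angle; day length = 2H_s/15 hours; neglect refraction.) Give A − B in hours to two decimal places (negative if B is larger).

A: H_s = arccos(−tan -5.9° · tan -12.0°) = 91.26°, so 2H_s/15 = 12.1680 h.
B: H_s = arccos(−tan 41.7° · tan -3.1°) = 87.23°, so 2H_s/15 = 11.6307 h.
A − B = 12.1680 − 11.6307 = 0.5373 h.

+0.54 h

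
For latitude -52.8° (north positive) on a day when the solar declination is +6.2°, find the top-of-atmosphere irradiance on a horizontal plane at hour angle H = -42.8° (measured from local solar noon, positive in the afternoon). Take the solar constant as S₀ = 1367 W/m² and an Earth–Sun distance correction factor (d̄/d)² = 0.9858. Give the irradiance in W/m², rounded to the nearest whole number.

478 W/m²

cos θ_z = sin(-52.8°) sin(6.2°) + cos(-52.8°) cos(6.2°) cos(-42.80°) = -0.0860 + 0.4410 = 0.3550.
Top-of-atmosphere irradiance = S₀ (d̄/d)² cos θ_z = 1367 × 0.9858 × 0.3550 = 478.39 W/m².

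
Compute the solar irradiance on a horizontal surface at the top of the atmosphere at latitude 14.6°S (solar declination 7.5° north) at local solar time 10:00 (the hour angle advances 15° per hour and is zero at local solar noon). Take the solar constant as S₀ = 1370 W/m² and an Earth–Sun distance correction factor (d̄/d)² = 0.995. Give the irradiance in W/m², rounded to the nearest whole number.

1088 W/m²

Hour angle H = 15° × (10 − 12) = -30.00°.
With φ = -14.6°, δ = 7.5°, H = -30.00°: sin φ sin δ = -0.0329, cos φ cos δ cos H = 0.8309, so cos θ_z = 0.7980.
Top-of-atmosphere irradiance = S₀ (d̄/d)² cos θ_z = 1370 × 0.995 × 0.7980 = 1087.79 W/m².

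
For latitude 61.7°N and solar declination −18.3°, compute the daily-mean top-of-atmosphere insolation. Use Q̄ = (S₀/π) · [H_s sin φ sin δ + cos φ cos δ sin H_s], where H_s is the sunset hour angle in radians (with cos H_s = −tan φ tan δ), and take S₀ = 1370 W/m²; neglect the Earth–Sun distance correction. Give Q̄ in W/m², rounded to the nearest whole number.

The sunset hour angle satisfies cos H_s = −tan φ tan δ = 0.6142, giving H_s = 52.11°. In radians, H_s = 0.9095.
H_s sin φ sin δ = 0.9095 × 0.8805 × -0.3140 = -0.2515.
cos φ cos δ sin H_s = 0.4741 × 0.9494 × 0.7892 = 0.3552.
Q̄ = (1370/π) × (-0.2515 + 0.3552) = 436.08 × 0.1037 = 45.22 W/m².

45 W/m²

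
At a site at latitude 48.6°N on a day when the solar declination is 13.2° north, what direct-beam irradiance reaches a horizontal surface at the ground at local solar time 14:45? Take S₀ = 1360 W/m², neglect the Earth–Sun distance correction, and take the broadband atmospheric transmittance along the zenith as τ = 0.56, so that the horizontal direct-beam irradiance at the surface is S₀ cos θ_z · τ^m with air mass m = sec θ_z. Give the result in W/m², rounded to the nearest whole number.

Hour angle H = 15° × (14.75 − 12) = 41.25°.
cos θ_z = sin(48.6°) sin(13.2°) + cos(48.6°) cos(13.2°) cos(41.25°) = 0.1713 + 0.4841 = 0.6554.
Air mass m = 1/cos θ_z = 1/0.6554 = 1.526; τ^m = 0.56^1.526 = 0.4128.
Surface direct beam = 1360 × 0.6554 × 0.4128 = 367.95 W/m².

368 W/m²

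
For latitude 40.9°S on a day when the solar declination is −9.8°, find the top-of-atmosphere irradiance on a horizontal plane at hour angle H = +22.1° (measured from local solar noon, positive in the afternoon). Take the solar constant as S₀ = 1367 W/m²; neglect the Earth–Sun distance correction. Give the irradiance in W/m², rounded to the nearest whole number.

With φ = -40.9°, δ = -9.8°, H = 22.10°: sin φ sin δ = 0.1114, cos φ cos δ cos H = 0.6901, so cos θ_z = 0.8015.
Top-of-atmosphere irradiance = S₀ cos θ_z = 1367 × 0.8015 = 1095.65 W/m².

1096 W/m²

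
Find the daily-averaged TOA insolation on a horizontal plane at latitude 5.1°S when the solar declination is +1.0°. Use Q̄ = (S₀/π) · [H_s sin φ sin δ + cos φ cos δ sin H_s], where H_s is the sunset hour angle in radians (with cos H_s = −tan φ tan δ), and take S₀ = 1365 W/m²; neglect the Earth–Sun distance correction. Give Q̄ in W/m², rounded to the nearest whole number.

The sunset hour angle satisfies cos H_s = −tan φ tan δ = 0.0016, giving H_s = 89.91°. In radians, H_s = 1.5692.
H_s sin φ sin δ = 1.5692 × -0.0889 × 0.0175 = -0.0024.
cos φ cos δ sin H_s = 0.9960 × 0.9998 × 1.0000 = 0.9958.
Q̄ = (1365/π) × (-0.0024 + 0.9958) = 434.49 × 0.9934 = 431.62 W/m².

432 W/m²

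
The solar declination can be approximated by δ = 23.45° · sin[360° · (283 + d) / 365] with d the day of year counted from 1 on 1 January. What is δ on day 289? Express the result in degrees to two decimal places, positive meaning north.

360 × (283 + 289) / 365 = 564.164°; sin(564.164°) = -0.4093.
δ = 23.45 × -0.4093 = -9.598° ≈ -9.60°.

-9.60°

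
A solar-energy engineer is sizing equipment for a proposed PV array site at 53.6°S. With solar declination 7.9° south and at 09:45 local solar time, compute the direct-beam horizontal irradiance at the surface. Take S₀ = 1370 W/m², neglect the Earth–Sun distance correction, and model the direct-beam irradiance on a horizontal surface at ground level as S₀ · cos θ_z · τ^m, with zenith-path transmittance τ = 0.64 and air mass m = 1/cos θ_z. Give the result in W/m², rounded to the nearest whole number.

Hour angle H = 15° × (9.75 − 12) = -33.75°.
With φ = -53.6°, δ = -7.9°, H = -33.75°: sin φ sin δ = 0.1106, cos φ cos δ cos H = 0.4887, so cos θ_z = 0.5993.
Air mass m = 1/cos θ_z = 1/0.5993 = 1.669; τ^m = 0.64^1.669 = 0.4748.
Surface direct beam = 1370 × 0.5993 × 0.4748 = 389.83 W/m².

390 W/m²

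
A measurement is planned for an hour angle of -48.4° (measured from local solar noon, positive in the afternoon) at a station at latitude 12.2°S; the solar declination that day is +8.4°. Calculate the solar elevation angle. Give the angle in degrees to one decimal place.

With φ = -12.2°, δ = 8.4°, H = -48.40°: sin φ sin δ = -0.0309, cos φ cos δ cos H = 0.6420, so cos θ_z = 0.6111.
θ_z = arccos(0.6111) = 52.33°, so the elevation is 90° − 52.33° = 37.67°.

37.7°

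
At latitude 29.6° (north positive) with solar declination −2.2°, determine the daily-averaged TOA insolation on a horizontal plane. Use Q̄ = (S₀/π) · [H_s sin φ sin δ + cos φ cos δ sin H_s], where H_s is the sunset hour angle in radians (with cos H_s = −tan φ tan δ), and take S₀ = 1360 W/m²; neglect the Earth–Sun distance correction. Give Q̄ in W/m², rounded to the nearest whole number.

cos H_s = −tan(29.6°) · tan(-2.2°) = 0.0218, so H_s = arccos(0.0218) = 88.75°. In radians, H_s = 1.5490.
H_s sin φ sin δ = 1.5490 × 0.4939 × -0.0384 = -0.0294.
cos φ cos δ sin H_s = 0.8695 × 0.9993 × 0.9998 = 0.8687.
Q̄ = (1360/π) × (-0.0294 + 0.8687) = 432.90 × 0.8393 = 363.33 W/m².

363 W/m²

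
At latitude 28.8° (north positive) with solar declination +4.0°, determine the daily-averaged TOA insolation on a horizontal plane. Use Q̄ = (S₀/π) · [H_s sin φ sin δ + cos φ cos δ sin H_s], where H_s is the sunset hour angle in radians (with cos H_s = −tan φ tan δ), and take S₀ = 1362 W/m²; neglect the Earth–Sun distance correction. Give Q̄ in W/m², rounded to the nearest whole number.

The sunset hour angle satisfies cos H_s = −tan φ tan δ = -0.0384, giving H_s = 92.20°. In radians, H_s = 1.6092.
H_s sin φ sin δ = 1.6092 × 0.4818 × 0.0698 = 0.0541.
cos φ cos δ sin H_s = 0.8763 × 0.9976 × 0.9993 = 0.8736.
Q̄ = (1362/π) × (0.0541 + 0.8736) = 433.54 × 0.9277 = 402.20 W/m².

402 W/m²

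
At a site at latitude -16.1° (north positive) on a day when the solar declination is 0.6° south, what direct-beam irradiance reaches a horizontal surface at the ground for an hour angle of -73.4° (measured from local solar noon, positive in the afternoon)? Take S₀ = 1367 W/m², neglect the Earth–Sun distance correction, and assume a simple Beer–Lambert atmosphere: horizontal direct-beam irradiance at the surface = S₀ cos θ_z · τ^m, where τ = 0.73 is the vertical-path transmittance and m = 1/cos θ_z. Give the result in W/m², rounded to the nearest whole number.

122 W/m²

cos θ_z = sin(-16.1°) sin(-0.6°) + cos(-16.1°) cos(-0.6°) cos(-73.40°) = 0.0029 + 0.2745 = 0.2774.
Air mass m = 1/cos θ_z = 1/0.2774 = 3.605; τ^m = 0.73^3.605 = 0.3216.
Surface direct beam = 1367 × 0.2774 × 0.3216 = 121.95 W/m².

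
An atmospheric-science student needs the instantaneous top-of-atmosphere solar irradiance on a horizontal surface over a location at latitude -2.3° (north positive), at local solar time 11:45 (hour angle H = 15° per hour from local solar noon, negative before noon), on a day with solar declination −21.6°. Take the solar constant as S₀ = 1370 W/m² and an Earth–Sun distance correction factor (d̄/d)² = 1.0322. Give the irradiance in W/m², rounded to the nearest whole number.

Hour angle H = 15° × (11.75 − 12) = -3.75°.
With φ = -2.3°, δ = -21.6°, H = -3.75°: sin φ sin δ = 0.0148, cos φ cos δ cos H = 0.9270, so cos θ_z = 0.9418.
Top-of-atmosphere irradiance = S₀ (d̄/d)² cos θ_z = 1370 × 1.0322 × 0.9418 = 1331.81 W/m².

1332 W/m²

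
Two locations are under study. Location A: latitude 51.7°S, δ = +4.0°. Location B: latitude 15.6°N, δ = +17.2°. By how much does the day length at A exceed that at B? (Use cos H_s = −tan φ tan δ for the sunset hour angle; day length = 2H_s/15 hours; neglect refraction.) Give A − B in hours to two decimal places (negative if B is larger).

-1.34 h

A: H_s = arccos(−tan -51.7° · tan 4.0°) = 84.92°, so 2H_s/15 = 11.3227 h.
B: H_s = arccos(−tan 15.6° · tan 17.2°) = 94.96°, so 2H_s/15 = 12.6613 h.
A − B = 11.3227 − 12.6613 = -1.3386 h.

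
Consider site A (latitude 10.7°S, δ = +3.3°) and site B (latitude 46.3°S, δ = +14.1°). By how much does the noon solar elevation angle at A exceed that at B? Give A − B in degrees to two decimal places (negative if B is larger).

+46.40°

A: 90° − |-10.7 − (3.3)| = 76.00°.
B: 90° − |-46.3 − (14.1)| = 29.60°.
A − B = 76.00 − 29.60 = 46.40°.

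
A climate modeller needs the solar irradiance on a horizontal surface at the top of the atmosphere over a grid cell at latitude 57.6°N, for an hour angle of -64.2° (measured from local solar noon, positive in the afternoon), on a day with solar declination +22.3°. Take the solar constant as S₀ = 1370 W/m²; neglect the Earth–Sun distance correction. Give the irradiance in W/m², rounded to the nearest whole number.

cos θ_z = sin(57.6°) sin(22.3°) + cos(57.6°) cos(22.3°) cos(-64.20°) = 0.3204 + 0.2158 = 0.5362.
Top-of-atmosphere irradiance = S₀ cos θ_z = 1370 × 0.5362 = 734.59 W/m².

735 W/m²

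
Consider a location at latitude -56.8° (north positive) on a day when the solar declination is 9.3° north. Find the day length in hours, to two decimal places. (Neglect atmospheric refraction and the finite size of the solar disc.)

The sunset hour angle satisfies cos H_s = −tan φ tan δ = 0.2502, giving H_s = 75.51°.
Day length = 2 H_s / 15° h⁻¹ = 151.02° / 15 = 10.068 h.

10.07 hours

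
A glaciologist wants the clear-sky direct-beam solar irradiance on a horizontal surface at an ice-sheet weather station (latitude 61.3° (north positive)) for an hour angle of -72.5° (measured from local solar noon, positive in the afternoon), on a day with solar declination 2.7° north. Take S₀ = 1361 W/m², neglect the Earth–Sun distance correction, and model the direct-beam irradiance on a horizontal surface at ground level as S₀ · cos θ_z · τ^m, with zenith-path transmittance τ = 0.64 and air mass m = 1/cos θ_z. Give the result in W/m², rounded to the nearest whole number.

cos θ_z = sin φ sin δ + cos φ cos δ cos H = (0.8771)(0.0471) + (0.4802)(0.9989)(0.3007) = 0.1855.
Air mass m = 1/cos θ_z = 1/0.1855 = 5.391; τ^m = 0.64^5.391 = 0.0902.
Surface direct beam = 1361 × 0.1855 × 0.0902 = 22.77 W/m².

23 W/m²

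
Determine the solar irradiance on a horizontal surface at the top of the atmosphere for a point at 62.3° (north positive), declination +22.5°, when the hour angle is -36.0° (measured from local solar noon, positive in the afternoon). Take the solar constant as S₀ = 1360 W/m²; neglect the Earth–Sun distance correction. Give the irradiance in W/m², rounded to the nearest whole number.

933 W/m²

cos θ_z = sin(62.3°) sin(22.5°) + cos(62.3°) cos(22.5°) cos(-36.00°) = 0.3388 + 0.3474 = 0.6862.
Top-of-atmosphere irradiance = S₀ cos θ_z = 1360 × 0.6862 = 933.23 W/m².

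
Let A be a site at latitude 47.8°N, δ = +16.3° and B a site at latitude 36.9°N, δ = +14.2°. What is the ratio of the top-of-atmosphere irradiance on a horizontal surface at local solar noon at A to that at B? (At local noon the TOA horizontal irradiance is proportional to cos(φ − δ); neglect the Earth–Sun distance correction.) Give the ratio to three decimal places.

A: cos θ_z = cos(47.8° − (16.3°)) = 0.8526.
B: cos θ_z = cos(36.9° − (14.2°)) = 0.9225.
Ratio A/B = 0.8526 / 0.9225 = 0.9242.

0.924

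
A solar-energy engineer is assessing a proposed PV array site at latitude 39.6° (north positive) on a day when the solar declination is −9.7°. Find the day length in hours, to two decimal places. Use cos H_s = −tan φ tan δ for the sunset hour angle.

−tan φ tan δ = −(0.8273)(-0.1709) = 0.1414; H_s = arccos(0.1414) = 81.87°.
Day length = 2 H_s / 15° h⁻¹ = 163.74° / 15 = 10.916 h.

10.92 hours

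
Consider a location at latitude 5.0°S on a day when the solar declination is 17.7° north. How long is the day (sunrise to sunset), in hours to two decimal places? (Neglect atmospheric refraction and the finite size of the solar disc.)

The sunset hour angle satisfies cos H_s = −tan φ tan δ = 0.0279, giving H_s = 88.40°.
Day length = 2 H_s / 15° h⁻¹ = 176.80° / 15 = 11.787 h.

11.79 hours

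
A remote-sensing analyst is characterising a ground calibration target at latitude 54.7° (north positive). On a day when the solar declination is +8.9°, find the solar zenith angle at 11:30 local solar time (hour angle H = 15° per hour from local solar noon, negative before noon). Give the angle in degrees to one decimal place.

46.2°

Hour angle H = 15° × (11.5 − 12) = -7.50°.
cos θ_z = sin φ sin δ + cos φ cos δ cos H = (0.8161)(0.1547) + (0.5779)(0.9880)(0.9914) = 0.6923.
θ_z = arccos(0.6923) = 46.19°.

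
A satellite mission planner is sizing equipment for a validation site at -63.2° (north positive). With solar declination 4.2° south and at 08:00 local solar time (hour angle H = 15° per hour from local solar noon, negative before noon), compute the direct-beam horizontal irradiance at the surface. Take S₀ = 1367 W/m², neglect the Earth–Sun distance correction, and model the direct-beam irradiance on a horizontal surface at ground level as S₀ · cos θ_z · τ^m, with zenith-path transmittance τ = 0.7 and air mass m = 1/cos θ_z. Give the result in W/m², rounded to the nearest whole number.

Hour angle H = 15° × (8 − 12) = -60.00°.
With φ = -63.2°, δ = -4.2°, H = -60.00°: sin φ sin δ = 0.0654, cos φ cos δ cos H = 0.2248, so cos θ_z = 0.2902.
Air mass m = 1/cos θ_z = 1/0.2902 = 3.446; τ^m = 0.7^3.446 = 0.2926.
Surface direct beam = 1367 × 0.2902 × 0.2926 = 116.08 W/m².

116 W/m²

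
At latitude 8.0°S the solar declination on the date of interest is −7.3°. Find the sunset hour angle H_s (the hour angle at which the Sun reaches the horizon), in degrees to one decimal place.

91.0°

The sunset hour angle satisfies cos H_s = −tan φ tan δ = -0.0180, giving H_s = 91.03°.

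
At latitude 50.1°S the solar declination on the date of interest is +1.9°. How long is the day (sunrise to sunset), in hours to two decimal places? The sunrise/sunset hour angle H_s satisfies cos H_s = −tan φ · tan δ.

The sunset hour angle satisfies cos H_s = −tan φ tan δ = 0.0397, giving H_s = 87.72°.
Day length = 2 H_s / 15° h⁻¹ = 175.44° / 15 = 11.696 h.

11.70 hours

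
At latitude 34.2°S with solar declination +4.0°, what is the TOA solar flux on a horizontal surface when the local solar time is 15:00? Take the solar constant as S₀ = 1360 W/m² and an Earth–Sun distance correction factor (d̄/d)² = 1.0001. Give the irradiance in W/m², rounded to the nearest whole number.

740 W/m²

Hour angle H = 15° × (15 − 12) = 45.00°.
cos θ_z = sin(-34.2°) sin(4.0°) + cos(-34.2°) cos(4.0°) cos(45.00°) = -0.0392 + 0.5834 = 0.5442.
Top-of-atmosphere irradiance = S₀ (d̄/d)² cos θ_z = 1360 × 1.0001 × 0.5442 = 740.19 W/m².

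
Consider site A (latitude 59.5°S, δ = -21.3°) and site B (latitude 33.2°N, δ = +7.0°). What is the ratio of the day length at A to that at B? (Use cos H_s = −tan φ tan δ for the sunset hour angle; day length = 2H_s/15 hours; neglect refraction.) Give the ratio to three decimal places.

A: H_s = arccos(−tan -59.5° · tan -21.3°) = 131.44°, so 2H_s/15 = 17.5253 h.
B: H_s = arccos(−tan 33.2° · tan 7.0°) = 94.61°, so 2H_s/15 = 12.6147 h.
Ratio A/B = 17.5253 / 12.6147 = 1.3893.

1.389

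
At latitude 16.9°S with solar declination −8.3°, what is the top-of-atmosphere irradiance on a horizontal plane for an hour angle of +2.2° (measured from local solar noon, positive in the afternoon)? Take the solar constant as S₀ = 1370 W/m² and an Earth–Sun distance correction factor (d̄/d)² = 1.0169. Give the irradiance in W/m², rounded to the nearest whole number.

1377 W/m²

cos θ_z = sin φ sin δ + cos φ cos δ cos H = (-0.2907)(-0.1444) + (0.9568)(0.9895)(0.9993) = 0.9881.
Top-of-atmosphere irradiance = S₀ (d̄/d)² cos θ_z = 1370 × 1.0169 × 0.9881 = 1376.57 W/m².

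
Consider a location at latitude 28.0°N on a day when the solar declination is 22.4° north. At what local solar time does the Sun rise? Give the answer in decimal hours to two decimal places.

5.16 h

−tan φ tan δ = −(0.5317)(0.4122) = -0.2192; H_s = arccos(-0.2192) = 102.66°.
Sunrise is at 12 − H_s/15 = 12 − 6.844 = 5.156 h local solar time.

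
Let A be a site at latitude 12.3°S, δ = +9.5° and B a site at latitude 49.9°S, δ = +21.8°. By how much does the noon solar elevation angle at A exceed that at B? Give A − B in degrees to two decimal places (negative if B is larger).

A: 90° − |-12.3 − (9.5)| = 68.20°.
B: 90° − |-49.9 − (21.8)| = 18.30°.
A − B = 68.20 − 18.30 = 49.90°.

+49.90°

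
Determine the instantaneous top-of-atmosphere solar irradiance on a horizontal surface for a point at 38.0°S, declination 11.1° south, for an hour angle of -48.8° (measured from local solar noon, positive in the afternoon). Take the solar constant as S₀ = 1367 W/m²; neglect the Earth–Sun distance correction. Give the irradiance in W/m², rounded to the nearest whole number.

With φ = -38.0°, δ = -11.1°, H = -48.80°: sin φ sin δ = 0.1185, cos φ cos δ cos H = 0.5093, so cos θ_z = 0.6278.
Top-of-atmosphere irradiance = S₀ cos θ_z = 1367 × 0.6278 = 858.20 W/m².

858 W/m²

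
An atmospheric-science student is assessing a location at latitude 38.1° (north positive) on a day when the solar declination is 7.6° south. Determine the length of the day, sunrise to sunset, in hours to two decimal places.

11.20 hours

cos H_s = −tan(38.1°) · tan(-7.6°) = 0.1046, so H_s = arccos(0.1046) = 84.00°.
Day length = 2 H_s / 15° h⁻¹ = 168.00° / 15 = 11.200 h.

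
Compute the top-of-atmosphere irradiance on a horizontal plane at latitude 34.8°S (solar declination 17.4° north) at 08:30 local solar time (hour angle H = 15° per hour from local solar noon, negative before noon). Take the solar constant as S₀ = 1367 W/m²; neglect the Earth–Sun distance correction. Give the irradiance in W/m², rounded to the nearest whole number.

419 W/m²

Hour angle H = 15° × (8.5 − 12) = -52.50°.
cos θ_z = sin φ sin δ + cos φ cos δ cos H = (-0.5707)(0.2990) + (0.8211)(0.9542)(0.6088) = 0.3064.
Top-of-atmosphere irradiance = S₀ cos θ_z = 1367 × 0.3064 = 418.85 W/m².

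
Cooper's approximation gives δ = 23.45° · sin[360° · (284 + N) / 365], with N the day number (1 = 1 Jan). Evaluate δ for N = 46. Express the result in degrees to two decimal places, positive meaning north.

-13.29°

360 × (284 + 46) / 365 = 325.479°; sin(325.479°) = -0.5667.
δ = 23.45 × -0.5667 = -13.289° ≈ -13.29°.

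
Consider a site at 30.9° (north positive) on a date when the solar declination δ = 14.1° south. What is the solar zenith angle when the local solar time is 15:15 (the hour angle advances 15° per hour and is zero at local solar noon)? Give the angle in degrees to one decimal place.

64.9°

Hour angle H = 15° × (15.25 − 12) = 48.75°.
cos θ_z = sin φ sin δ + cos φ cos δ cos H = (0.5135)(-0.2436) + (0.8581)(0.9699)(0.6593) = 0.4236.
θ_z = arccos(0.4236) = 64.94°.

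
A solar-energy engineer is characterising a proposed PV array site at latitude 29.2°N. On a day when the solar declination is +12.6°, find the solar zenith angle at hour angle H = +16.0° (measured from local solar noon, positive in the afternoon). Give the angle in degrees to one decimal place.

With φ = 29.2°, δ = 12.6°, H = 16.00°: sin φ sin δ = 0.1064, cos φ cos δ cos H = 0.8189, so cos θ_z = 0.9253.
θ_z = arccos(0.9253) = 22.29°.

22.3°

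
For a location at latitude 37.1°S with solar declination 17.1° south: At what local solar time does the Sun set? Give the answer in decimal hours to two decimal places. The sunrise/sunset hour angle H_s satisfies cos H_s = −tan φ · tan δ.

cos H_s = −tan(-37.1°) · tan(-17.1°) = -0.2327, so H_s = arccos(-0.2327) = 103.46°.
Sunset is at 12 + H_s/15 = 12 + 6.897 = 18.897 h local solar time.

18.90 h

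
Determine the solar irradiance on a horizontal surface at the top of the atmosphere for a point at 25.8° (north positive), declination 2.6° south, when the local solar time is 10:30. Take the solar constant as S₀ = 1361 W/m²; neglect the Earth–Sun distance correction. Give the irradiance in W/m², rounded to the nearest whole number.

Hour angle H = 15° × (10.5 − 12) = -22.50°.
cos θ_z = sin(25.8°) sin(-2.6°) + cos(25.8°) cos(-2.6°) cos(-22.50°) = -0.0197 + 0.8309 = 0.8112.
Top-of-atmosphere irradiance = S₀ cos θ_z = 1361 × 0.8112 = 1104.04 W/m².

1104 W/m²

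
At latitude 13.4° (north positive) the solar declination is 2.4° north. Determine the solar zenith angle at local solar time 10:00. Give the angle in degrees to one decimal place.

Hour angle H = 15° × (10 − 12) = -30.00°.
cos θ_z = sin(13.4°) sin(2.4°) + cos(13.4°) cos(2.4°) cos(-30.00°) = 0.0097 + 0.8417 = 0.8514.
θ_z = arccos(0.8514) = 31.64°.

31.6°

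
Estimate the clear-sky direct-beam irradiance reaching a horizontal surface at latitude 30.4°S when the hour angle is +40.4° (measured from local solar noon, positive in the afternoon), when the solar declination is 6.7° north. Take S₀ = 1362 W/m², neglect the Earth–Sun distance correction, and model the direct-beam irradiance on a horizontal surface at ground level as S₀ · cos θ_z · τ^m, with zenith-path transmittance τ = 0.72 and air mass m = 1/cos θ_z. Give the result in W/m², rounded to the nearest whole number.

465 W/m²

With φ = -30.4°, δ = 6.7°, H = 40.40°: sin φ sin δ = -0.0590, cos φ cos δ cos H = 0.6524, so cos θ_z = 0.5934.
Air mass m = 1/cos θ_z = 1/0.5934 = 1.685; τ^m = 0.72^1.685 = 0.5749.
Surface direct beam = 1362 × 0.5934 × 0.5749 = 464.64 W/m².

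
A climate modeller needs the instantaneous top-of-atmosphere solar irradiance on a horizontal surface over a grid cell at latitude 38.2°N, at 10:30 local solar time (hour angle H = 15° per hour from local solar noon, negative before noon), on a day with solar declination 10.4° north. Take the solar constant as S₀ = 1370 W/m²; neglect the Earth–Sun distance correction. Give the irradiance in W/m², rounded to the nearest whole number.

Hour angle H = 15° × (10.5 − 12) = -22.50°.
cos θ_z = sin(38.2°) sin(10.4°) + cos(38.2°) cos(10.4°) cos(-22.50°) = 0.1116 + 0.7141 = 0.8257.
Top-of-atmosphere irradiance = S₀ cos θ_z = 1370 × 0.8257 = 1131.21 W/m².

1131 W/m²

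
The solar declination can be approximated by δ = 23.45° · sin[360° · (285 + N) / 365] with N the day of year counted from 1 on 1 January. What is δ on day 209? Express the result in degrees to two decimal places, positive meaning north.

360 × (285 + 209) / 365 = 487.233°; sin(487.233°) = 0.7962.
δ = 23.45 × 0.7962 = 18.671° ≈ +18.67°.

+18.67°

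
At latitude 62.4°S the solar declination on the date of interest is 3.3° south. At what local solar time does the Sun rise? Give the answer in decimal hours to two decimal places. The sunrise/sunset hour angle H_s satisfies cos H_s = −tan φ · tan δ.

−tan φ tan δ = −(-1.9128)(-0.0577) = -0.1104; H_s = arccos(-0.1104) = 96.34°.
Sunrise is at 12 − H_s/15 = 12 − 6.423 = 5.577 h local solar time.

5.58 h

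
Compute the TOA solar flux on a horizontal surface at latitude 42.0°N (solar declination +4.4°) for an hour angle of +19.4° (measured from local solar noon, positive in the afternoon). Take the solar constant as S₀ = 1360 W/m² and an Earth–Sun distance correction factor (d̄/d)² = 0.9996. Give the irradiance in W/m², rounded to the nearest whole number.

1020 W/m²

With φ = 42.0°, δ = 4.4°, H = 19.40°: sin φ sin δ = 0.0513, cos φ cos δ cos H = 0.6989, so cos θ_z = 0.7502.
Top-of-atmosphere irradiance = S₀ (d̄/d)² cos θ_z = 1360 × 0.9996 × 0.7502 = 1019.86 W/m².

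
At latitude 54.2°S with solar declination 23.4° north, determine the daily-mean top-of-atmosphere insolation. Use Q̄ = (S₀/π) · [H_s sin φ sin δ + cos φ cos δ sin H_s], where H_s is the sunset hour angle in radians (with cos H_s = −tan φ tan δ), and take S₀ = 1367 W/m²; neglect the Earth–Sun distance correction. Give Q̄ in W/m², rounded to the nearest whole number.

57 W/m²

The sunset hour angle satisfies cos H_s = −tan φ tan δ = 0.6000, giving H_s = 53.13°. In radians, H_s = 0.9273.
H_s sin φ sin δ = 0.9273 × -0.8111 × 0.3971 = -0.2987.
cos φ cos δ sin H_s = 0.5850 × 0.9178 × 0.8000 = 0.4295.
Q̄ = (1367/π) × (-0.2987 + 0.4295) = 435.13 × 0.1308 = 56.92 W/m².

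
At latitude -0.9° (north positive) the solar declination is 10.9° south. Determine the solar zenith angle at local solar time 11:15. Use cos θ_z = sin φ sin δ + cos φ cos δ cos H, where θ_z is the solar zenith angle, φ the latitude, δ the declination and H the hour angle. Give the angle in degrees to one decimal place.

15.0°

Hour angle H = 15° × (11.25 − 12) = -11.25°.
cos θ_z = sin φ sin δ + cos φ cos δ cos H = (-0.0157)(-0.1891) + (0.9999)(0.9820)(0.9808) = 0.9660.
θ_z = arccos(0.9660) = 14.98°.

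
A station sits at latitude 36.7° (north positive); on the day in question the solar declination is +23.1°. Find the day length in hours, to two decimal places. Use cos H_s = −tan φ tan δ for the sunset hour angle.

14.47 hours

cos H_s = −tan(36.7°) · tan(23.1°) = -0.3179, so H_s = arccos(-0.3179) = 108.54°.
Day length = 2 H_s / 15° h⁻¹ = 217.08° / 15 = 14.472 h.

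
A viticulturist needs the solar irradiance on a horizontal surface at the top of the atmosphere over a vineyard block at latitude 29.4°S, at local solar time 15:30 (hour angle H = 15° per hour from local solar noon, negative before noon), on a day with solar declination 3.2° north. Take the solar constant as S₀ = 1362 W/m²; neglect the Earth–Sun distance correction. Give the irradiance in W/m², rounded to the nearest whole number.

Hour angle H = 15° × (15.5 − 12) = 52.50°.
cos θ_z = sin φ sin δ + cos φ cos δ cos H = (-0.4909)(0.0558) + (0.8712)(0.9984)(0.6088) = 0.5021.
Top-of-atmosphere irradiance = S₀ cos θ_z = 1362 × 0.5021 = 683.86 W/m².

684 W/m²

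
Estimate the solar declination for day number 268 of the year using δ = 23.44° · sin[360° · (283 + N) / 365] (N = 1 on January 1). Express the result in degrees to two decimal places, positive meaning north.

360 × (283 + 268) / 365 = 543.452°; sin(543.452°) = -0.0602.
δ = 23.44 × -0.0602 = -1.411° ≈ -1.41°.

-1.41°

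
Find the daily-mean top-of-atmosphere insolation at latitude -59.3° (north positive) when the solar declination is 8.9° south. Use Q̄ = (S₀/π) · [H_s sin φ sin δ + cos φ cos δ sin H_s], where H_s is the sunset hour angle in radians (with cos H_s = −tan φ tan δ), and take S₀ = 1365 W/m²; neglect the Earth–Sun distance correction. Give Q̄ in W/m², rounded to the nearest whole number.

318 W/m²

cos H_s = −tan(-59.3°) · tan(-8.9°) = -0.2637, so H_s = arccos(-0.2637) = 105.29°. In radians, H_s = 1.8377.
H_s sin φ sin δ = 1.8377 × -0.8599 × -0.1547 = 0.2445.
cos φ cos δ sin H_s = 0.5105 × 0.9880 × 0.9646 = 0.4865.
Q̄ = (1365/π) × (0.2445 + 0.4865) = 434.49 × 0.7310 = 317.61 W/m².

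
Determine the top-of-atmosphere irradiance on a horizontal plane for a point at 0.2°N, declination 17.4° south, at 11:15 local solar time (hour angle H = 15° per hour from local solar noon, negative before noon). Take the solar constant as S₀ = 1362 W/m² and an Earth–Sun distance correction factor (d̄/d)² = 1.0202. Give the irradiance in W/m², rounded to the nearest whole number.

1299 W/m²

Hour angle H = 15° × (11.25 − 12) = -11.25°.
With φ = 0.2°, δ = -17.4°, H = -11.25°: sin φ sin δ = -0.0010, cos φ cos δ cos H = 0.9359, so cos θ_z = 0.9349.
Top-of-atmosphere irradiance = S₀ (d̄/d)² cos θ_z = 1362 × 1.0202 × 0.9349 = 1299.06 W/m².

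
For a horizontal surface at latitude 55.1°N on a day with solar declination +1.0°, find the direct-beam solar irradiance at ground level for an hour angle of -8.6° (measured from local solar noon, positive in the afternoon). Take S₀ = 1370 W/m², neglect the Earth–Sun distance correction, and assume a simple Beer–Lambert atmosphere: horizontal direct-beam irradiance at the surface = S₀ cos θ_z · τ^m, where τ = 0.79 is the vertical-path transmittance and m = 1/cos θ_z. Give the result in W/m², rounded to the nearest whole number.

529 W/m²

cos θ_z = sin(55.1°) sin(1.0°) + cos(55.1°) cos(1.0°) cos(-8.60°) = 0.0143 + 0.5656 = 0.5799.
Air mass m = 1/cos θ_z = 1/0.5799 = 1.724; τ^m = 0.79^1.724 = 0.6661.
Surface direct beam = 1370 × 0.5799 × 0.6661 = 529.19 W/m².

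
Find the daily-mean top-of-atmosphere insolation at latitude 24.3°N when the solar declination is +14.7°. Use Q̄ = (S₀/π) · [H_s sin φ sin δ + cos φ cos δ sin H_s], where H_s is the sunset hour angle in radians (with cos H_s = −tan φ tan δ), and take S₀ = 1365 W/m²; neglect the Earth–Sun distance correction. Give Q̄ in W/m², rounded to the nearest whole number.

457 W/m²

−tan φ tan δ = −(0.4515)(0.2623) = -0.1184; H_s = arccos(-0.1184) = 96.80°. In radians, H_s = 1.6895.
H_s sin φ sin δ = 1.6895 × 0.4115 × 0.2538 = 0.1764.
cos φ cos δ sin H_s = 0.9114 × 0.9673 × 0.9930 = 0.8754.
Q̄ = (1365/π) × (0.1764 + 0.8754) = 434.49 × 1.0518 = 457.00 W/m².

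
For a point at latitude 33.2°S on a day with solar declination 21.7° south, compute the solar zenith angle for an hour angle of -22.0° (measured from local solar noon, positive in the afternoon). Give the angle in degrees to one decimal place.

22.6°

With φ = -33.2°, δ = -21.7°, H = -22.00°: sin φ sin δ = 0.2025, cos φ cos δ cos H = 0.7209, so cos θ_z = 0.9234.
θ_z = arccos(0.9234) = 22.57°.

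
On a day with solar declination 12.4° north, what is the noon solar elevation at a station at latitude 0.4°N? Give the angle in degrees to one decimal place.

At local solar noon the hour angle is zero, so the elevation is 90° − |φ − δ| = 90° − |0.4° − (12.4°)| = 90° − 12.0° = 78.0°.

78.0°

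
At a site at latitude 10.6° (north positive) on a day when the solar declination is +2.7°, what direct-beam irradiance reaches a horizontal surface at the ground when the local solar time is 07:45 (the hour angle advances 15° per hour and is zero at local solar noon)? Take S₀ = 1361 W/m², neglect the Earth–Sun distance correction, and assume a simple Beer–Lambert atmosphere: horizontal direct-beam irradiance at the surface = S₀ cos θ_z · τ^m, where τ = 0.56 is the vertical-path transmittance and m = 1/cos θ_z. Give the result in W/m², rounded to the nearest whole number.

163 W/m²

Hour angle H = 15° × (7.75 − 12) = -63.75°.
cos θ_z = sin(10.6°) sin(2.7°) + cos(10.6°) cos(2.7°) cos(-63.75°) = 0.0087 + 0.4343 = 0.4430.
Air mass m = 1/cos θ_z = 1/0.4430 = 2.257; τ^m = 0.56^2.257 = 0.2702.
Surface direct beam = 1361 × 0.4430 × 0.2702 = 162.91 W/m².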